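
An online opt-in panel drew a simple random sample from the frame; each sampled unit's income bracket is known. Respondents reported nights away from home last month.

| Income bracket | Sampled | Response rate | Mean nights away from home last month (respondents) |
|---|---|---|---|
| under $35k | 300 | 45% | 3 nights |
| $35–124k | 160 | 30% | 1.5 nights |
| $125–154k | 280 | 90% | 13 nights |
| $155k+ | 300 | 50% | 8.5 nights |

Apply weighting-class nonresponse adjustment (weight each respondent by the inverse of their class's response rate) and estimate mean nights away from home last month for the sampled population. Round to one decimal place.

With weight = n_sampled/n_responded per class, the weighted class total is n_sampled:
  under $35k: 300 × 3 = 900
  $35–124k: 160 × 1.5 = 240
  $125–154k: 280 × 13 = 3640
  $155k+: 300 × 8.5 = 2550
Adjusted estimate = 7330 / 1,040 = 7.04808 → 7.0.

7.0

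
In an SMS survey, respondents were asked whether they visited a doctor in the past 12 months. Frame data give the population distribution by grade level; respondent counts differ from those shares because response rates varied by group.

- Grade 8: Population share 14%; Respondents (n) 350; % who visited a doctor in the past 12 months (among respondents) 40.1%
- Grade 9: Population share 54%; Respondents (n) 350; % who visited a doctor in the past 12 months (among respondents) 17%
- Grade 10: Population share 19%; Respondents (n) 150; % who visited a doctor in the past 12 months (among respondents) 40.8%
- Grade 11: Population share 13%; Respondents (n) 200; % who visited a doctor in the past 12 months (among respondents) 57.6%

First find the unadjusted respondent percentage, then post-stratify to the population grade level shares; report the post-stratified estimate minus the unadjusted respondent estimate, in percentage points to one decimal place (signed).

-5.8 percentage points

Without adjustment, the pooled respondent share is:
  (350/1050)×40.1 + (350/1050)×17 + (150/1050)×40.8 + (200/1050)×57.6 = 35.8333%
Reweighting by population grade level shares:
  0.14×40.1 + 0.54×17 + 0.19×40.8 + 0.13×57.6 = 30.034%
Difference = 30.034 − 35.8333 = -5.7993 pp.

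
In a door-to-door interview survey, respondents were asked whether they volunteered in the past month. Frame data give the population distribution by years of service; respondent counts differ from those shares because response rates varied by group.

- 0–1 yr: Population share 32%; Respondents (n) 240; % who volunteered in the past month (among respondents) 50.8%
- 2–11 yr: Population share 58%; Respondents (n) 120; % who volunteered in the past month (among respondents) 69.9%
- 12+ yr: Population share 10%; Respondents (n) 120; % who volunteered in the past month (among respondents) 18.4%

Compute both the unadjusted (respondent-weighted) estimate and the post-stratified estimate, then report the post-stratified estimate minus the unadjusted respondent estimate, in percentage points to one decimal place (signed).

+11.2 percentage points

Naive respondent-only estimate (weights = respondent counts):
  (240/480)×50.8 + (120/480)×69.9 + (120/480)×18.4 = 47.475%
Reweighting by population years of service shares:
  0.32×50.8 + 0.58×69.9 + 0.1×18.4 = 58.638%
Difference = 58.638 − 47.475 = 11.163 pp.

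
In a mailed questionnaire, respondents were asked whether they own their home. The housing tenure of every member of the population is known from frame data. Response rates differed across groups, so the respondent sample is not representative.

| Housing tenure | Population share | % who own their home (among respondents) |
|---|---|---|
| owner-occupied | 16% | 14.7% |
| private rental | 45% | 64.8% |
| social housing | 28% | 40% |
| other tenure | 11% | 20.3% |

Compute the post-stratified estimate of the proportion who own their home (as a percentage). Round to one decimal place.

Each cell contributes population-share × respondent value:
  owner-occupied: 0.16 × 14.7 = 2.352
  private rental: 0.45 × 64.8 = 29.16
  social housing: 0.28 × 40 = 11.2
  other tenure: 0.11 × 20.3 = 2.233
Post-stratified estimate = 44.945 → 44.9%.

44.9%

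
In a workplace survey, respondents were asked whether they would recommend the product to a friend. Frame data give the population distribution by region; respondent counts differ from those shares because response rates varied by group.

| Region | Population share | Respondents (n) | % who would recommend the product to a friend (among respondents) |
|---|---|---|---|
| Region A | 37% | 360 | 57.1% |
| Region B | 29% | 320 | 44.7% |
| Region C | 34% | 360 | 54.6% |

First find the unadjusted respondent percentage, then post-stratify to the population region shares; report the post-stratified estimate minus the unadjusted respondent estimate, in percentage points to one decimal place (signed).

Naive respondent-only estimate (weights = respondent counts):
  (360/1040)×57.1 + (320/1040)×44.7 + (360/1040)×54.6 = 52.4192%
Post-stratifying to population shares instead:
  0.37×57.1 + 0.29×44.7 + 0.34×54.6 = 52.654%
Difference = 52.654 − 52.4192 = 0.2348 pp.

+0.2 percentage points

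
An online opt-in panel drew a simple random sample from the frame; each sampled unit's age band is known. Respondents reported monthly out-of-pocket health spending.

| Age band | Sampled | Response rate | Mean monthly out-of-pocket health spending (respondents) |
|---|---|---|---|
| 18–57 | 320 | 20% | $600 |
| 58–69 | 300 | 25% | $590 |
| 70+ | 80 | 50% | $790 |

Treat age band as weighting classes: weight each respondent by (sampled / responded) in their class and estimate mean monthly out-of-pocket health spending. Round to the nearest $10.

$620

Weighting each respondent by the inverse class response rate inflates each class back to its sampled size, so the class weight is n_sampled:
  18–57: 320 × 600 = 192,000
  58–69: 300 × 590 = 177,000
  70+: 80 × 790 = 63,200
Adjusted estimate = 432,200 / 700 = 617.429 → $620.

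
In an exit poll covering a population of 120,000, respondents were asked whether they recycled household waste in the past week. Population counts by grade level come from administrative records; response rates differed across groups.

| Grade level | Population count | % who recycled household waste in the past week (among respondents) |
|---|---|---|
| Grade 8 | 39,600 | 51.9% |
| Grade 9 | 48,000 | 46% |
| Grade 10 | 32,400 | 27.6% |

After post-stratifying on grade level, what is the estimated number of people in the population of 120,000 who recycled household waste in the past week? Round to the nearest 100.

51,600

Each cell contributes its population count × the respondent rate:
  Grade 8: 39,600 × 51.9% = 20552.4
  Grade 9: 48,000 × 46% = 22,080
  Grade 10: 32,400 × 27.6% = 8942.4
Estimated total = 51574.8 → 51,600.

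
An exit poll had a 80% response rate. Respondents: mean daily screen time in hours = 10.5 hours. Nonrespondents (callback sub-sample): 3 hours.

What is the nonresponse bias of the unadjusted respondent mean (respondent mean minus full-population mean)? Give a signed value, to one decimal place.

Nonresponse fraction = 1 − 0.8 = 0.2.
Bias = (nonresponse fraction) × (respondent mean − nonrespondent mean)
     = 0.2 × (10.5 − 3) = 0.2 × 7.5 = 1.5.

+1.5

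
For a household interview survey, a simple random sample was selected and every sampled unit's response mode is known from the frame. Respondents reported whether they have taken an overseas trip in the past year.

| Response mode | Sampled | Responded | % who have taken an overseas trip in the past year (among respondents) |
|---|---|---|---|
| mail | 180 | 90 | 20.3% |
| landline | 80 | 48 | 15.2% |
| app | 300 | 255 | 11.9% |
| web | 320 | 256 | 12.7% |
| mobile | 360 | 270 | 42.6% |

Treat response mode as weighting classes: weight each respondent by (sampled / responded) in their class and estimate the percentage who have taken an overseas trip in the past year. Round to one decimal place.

Response rates by class: mail 90/180 = 50%, landline 48/80 = 60%, app 255/300 = 85%, web 256/320 = 80%, mobile 270/360 = 75%.
Weighting each respondent by the inverse class response rate inflates each class back to its sampled size, so the class weight is n_sampled:
  mail: 180 × 20.3 = 3654
  landline: 80 × 15.2 = 1216
  app: 300 × 11.9 = 3570
  web: 320 × 12.7 = 4064
  mobile: 360 × 42.6 = 15,336
Adjusted estimate = 27,840 / 1,240 = 22.4516 → 22.5%.

22.5%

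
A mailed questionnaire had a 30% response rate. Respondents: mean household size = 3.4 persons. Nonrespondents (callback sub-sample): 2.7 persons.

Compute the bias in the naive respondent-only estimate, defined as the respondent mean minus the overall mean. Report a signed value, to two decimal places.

+0.49

Nonresponse fraction = 1 − 0.3 = 0.7.
Bias = (nonresponse fraction) × (respondent mean − nonrespondent mean)
     = 0.7 × (3.4 − 2.7) = 0.7 × 0.7 = 0.49.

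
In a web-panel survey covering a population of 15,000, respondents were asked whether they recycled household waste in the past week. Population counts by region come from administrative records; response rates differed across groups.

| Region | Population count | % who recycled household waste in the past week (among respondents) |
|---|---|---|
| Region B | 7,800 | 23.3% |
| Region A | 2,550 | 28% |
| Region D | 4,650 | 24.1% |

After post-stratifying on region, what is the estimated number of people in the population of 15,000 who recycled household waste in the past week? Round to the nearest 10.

Estimated count per cell = population count × respondent percentage:
  Region B: 7,800 × 23.3% = 1817.4
  Region A: 2,550 × 28% = 714
  Region D: 4,650 × 24.1% = 1120.65
Estimated total = 3652.05 → 3,650.

3,650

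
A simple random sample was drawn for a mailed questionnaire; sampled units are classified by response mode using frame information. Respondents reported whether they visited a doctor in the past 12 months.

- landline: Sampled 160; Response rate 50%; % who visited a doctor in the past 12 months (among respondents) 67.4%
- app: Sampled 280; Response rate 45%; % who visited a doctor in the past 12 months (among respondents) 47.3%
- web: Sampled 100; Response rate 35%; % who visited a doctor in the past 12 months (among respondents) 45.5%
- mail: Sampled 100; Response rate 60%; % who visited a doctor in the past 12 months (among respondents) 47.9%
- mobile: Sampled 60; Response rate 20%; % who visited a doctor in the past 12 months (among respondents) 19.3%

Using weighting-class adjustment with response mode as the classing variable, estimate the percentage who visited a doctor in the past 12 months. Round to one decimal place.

Each respondent's weight = sampled/responded in their class; summing within a class gives n_sampled, so:
  landline: 160 × 67.4 = 10,784
  app: 280 × 47.3 = 13,244
  web: 100 × 45.5 = 4550
  mail: 100 × 47.9 = 4790
  mobile: 60 × 19.3 = 1158
Adjusted estimate = 34,526 / 700 = 49.3229 → 49.3%.

49.3%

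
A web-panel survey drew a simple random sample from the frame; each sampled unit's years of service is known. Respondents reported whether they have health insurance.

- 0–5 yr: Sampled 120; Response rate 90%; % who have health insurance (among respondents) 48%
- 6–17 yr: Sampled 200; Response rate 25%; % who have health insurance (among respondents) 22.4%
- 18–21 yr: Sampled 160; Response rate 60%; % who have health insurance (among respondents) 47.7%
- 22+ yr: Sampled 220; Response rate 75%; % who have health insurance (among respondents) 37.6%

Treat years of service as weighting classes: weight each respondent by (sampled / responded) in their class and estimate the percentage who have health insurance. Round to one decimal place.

With weight = n_sampled/n_responded per class, the weighted class total is n_sampled:
  0–5 yr: 120 × 48 = 5760
  6–17 yr: 200 × 22.4 = 4480
  18–21 yr: 160 × 47.7 = 7632
  22+ yr: 220 × 37.6 = 8272
Adjusted estimate = 26,144 / 700 = 37.3486 → 37.3%.

37.3%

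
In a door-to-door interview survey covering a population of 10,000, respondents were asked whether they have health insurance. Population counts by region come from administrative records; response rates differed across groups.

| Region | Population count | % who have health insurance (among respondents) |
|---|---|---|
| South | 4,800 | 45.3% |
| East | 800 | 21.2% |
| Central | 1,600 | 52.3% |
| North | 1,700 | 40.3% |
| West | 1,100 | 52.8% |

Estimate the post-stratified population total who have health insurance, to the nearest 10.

Each cell contributes its population count × the respondent rate:
  South: 4,800 × 45.3% = 2174.4
  East: 800 × 21.2% = 169.6
  Central: 1,600 × 52.3% = 836.8
  North: 1,700 × 40.3% = 685.1
  West: 1,100 × 52.8% = 580.8
Estimated total = 4446.7 → 4,450.

4,450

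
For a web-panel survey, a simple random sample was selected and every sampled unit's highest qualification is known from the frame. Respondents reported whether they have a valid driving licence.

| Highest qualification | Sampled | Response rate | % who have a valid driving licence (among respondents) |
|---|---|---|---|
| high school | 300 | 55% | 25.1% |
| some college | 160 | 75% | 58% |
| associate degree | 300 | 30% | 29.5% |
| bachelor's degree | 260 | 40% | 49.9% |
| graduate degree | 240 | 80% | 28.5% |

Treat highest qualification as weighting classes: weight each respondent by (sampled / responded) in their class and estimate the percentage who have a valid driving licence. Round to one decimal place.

36.1%

With weight = n_sampled/n_responded per class, the weighted class total is n_sampled:
  high school: 300 × 25.1 = 7530
  some college: 160 × 58 = 9280
  associate degree: 300 × 29.5 = 8850
  bachelor's degree: 260 × 49.9 = 12,974
  graduate degree: 240 × 28.5 = 6840
Adjusted estimate = 45,474 / 1,260 = 36.0905 → 36.1%.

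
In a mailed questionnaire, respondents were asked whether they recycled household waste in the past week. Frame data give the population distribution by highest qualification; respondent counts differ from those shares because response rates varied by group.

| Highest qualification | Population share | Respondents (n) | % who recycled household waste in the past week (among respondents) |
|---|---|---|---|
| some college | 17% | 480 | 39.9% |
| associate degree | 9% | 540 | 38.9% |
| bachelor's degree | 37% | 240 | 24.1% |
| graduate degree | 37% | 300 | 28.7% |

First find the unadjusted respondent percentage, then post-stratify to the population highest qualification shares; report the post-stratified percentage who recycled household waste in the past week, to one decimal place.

29.8%

Without adjustment, the pooled respondent share is:
  (480/1560)×39.9 + (540/1560)×38.9 + (240/1560)×24.1 + (300/1560)×28.7 = 34.9692%
Reweighting by population highest qualification shares:
  0.17×39.9 + 0.09×38.9 + 0.37×24.1 + 0.37×28.7 = 29.82%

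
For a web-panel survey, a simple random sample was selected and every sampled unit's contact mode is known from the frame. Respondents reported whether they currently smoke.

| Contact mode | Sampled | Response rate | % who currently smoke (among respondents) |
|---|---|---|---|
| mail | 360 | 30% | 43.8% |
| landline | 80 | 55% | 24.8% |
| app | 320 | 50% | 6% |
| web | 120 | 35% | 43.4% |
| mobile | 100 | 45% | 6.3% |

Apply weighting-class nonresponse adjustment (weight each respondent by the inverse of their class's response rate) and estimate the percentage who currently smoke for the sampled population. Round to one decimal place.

Each respondent's weight = sampled/responded in their class; summing within a class gives n_sampled, so:
  mail: 360 × 43.8 = 15768
  landline: 80 × 24.8 = 1984
  app: 320 × 6 = 1920
  web: 120 × 43.4 = 5208
  mobile: 100 × 6.3 = 630
Adjusted estimate = 25,510 / 980 = 26.0306 → 26.0%.

26.0%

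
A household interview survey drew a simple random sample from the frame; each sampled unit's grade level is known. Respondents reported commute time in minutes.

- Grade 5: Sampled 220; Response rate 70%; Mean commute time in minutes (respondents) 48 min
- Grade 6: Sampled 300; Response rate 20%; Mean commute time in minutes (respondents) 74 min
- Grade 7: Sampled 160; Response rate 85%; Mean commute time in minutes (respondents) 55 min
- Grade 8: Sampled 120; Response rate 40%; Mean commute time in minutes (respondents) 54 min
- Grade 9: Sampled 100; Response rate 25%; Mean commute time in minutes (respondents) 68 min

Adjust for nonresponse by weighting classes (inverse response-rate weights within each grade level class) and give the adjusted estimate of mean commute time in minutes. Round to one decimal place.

Each respondent's weight = sampled/responded in their class; summing within a class gives n_sampled, so:
  Grade 5: 220 × 48 = 10,560
  Grade 6: 300 × 74 = 22,200
  Grade 7: 160 × 55 = 8800
  Grade 8: 120 × 54 = 6480
  Grade 9: 100 × 68 = 6800
Adjusted estimate = 54,840 / 900 = 60.9333 → 60.9.

60.9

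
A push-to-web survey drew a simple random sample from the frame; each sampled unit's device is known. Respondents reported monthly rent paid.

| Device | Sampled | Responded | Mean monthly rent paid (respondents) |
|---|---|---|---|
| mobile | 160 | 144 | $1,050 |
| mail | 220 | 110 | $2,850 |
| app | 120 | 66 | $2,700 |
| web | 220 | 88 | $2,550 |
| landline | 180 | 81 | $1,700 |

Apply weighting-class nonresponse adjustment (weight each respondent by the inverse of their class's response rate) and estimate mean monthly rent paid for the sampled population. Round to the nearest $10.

Class response rates: mobile 144/160 = 90%, mail 110/220 = 50%, app 66/120 = 55%, web 88/220 = 40%, landline 81/180 = 45%.
Weighting each respondent by the inverse class response rate inflates each class back to its sampled size, so the class weight is n_sampled:
  mobile: 160 × 1050 = 168,000
  mail: 220 × 2850 = 627,000
  app: 120 × 2700 = 324,000
  web: 220 × 2550 = 561,000
  landline: 180 × 1700 = 306,000
Adjusted estimate = 1,986,000 / 900 = 2206.67 → $2,210.

$2,210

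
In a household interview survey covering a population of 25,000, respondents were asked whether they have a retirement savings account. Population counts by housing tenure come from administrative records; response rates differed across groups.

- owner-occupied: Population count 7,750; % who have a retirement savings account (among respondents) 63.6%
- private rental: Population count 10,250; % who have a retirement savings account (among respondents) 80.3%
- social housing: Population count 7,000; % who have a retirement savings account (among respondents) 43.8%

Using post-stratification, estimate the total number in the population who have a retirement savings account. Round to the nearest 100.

Each cell contributes its population count × the respondent rate:
  owner-occupied: 7,750 × 63.6% = 4929
  private rental: 10,250 × 80.3% = 8230.75
  social housing: 7,000 × 43.8% = 3066
Estimated total = 16225.8 → 16,200.

16,200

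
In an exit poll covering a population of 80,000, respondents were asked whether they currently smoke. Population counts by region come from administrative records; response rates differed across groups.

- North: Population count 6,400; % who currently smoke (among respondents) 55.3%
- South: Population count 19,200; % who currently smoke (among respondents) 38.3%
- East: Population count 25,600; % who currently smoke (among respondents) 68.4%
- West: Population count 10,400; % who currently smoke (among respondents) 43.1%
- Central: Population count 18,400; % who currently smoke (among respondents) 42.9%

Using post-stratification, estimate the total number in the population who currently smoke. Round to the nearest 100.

40,800

Apply each group's respondent rate to its population count:
  North: 6,400 × 55.3% = 3539.2
  South: 19,200 × 38.3% = 7353.6
  East: 25,600 × 68.4% = 17510.4
  West: 10,400 × 43.1% = 4482.4
  Central: 18,400 × 42.9% = 7893.6
Estimated total = 40779.2 → 40,800.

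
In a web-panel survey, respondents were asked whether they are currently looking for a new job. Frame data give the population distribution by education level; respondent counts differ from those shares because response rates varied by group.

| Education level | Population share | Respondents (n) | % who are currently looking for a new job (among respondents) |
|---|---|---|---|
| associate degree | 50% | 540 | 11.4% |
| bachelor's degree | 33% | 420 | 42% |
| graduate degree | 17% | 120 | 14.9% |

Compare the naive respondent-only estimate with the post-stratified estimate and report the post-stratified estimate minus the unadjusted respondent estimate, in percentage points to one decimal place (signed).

Without adjustment, the pooled respondent share is:
  (540/1080)×11.4 + (420/1080)×42 + (120/1080)×14.9 = 23.6889%
Reweighting by population education level shares:
  0.5×11.4 + 0.33×42 + 0.17×14.9 = 22.093%
Difference = 22.093 − 23.6889 = -1.5959 pp.

-1.6 percentage points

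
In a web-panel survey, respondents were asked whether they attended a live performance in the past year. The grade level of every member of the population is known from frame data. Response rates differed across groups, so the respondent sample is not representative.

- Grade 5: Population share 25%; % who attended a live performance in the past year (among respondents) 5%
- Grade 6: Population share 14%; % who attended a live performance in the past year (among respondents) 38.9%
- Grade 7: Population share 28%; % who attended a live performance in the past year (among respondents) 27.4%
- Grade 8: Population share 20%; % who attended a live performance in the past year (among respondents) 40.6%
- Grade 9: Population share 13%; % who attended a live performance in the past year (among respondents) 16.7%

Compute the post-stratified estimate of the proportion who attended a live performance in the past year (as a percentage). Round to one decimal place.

Weight each group's respondent value by its population share:
  Grade 5: 0.25 × 5 = 1.25
  Grade 6: 0.14 × 38.9 = 5.446
  Grade 7: 0.28 × 27.4 = 7.672
  Grade 8: 0.2 × 40.6 = 8.12
  Grade 9: 0.13 × 16.7 = 2.171
Post-stratified estimate = 24.659 → 24.7%.

24.7%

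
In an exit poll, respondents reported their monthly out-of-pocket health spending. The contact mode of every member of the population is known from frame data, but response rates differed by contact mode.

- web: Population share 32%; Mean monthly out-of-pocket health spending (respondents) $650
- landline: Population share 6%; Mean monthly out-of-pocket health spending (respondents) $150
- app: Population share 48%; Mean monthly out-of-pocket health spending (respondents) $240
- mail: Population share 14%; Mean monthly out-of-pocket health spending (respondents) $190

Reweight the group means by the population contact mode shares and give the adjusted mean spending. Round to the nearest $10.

$360

Post-stratification weights by population share, not respondent share:
  web: 0.32 × 650 = 208
  landline: 0.06 × 150 = 9
  app: 0.48 × 240 = 115.2
  mail: 0.14 × 190 = 26.6
Post-stratified estimate = 358.8 → $360.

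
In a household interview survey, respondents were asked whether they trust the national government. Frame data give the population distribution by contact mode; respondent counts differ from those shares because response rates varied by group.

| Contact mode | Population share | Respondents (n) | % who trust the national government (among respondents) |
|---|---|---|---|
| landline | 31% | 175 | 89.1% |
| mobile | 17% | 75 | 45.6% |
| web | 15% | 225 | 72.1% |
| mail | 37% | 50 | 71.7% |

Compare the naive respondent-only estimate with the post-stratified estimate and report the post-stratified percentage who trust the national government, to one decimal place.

Unadjusted (pooled respondent) estimate weights by respondent counts:
  (175/525)×89.1 + (75/525)×45.6 + (225/525)×72.1 + (50/525)×71.7 = 73.9429%
Post-stratified estimate weights by population shares:
  0.31×89.1 + 0.17×45.6 + 0.15×72.1 + 0.37×71.7 = 72.717%

72.7%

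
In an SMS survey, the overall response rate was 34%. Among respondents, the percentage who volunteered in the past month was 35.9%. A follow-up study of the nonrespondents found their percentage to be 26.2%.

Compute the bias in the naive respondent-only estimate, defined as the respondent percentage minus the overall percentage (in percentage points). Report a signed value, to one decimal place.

Nonresponse fraction = 1 − 0.34 = 0.66.
Bias = (nonresponse fraction) × (respondent percentage − nonrespondent percentage)
     = 0.66 × (35.9 − 26.2) = 0.66 × 9.7 = 6.402.

+6.4 percentage points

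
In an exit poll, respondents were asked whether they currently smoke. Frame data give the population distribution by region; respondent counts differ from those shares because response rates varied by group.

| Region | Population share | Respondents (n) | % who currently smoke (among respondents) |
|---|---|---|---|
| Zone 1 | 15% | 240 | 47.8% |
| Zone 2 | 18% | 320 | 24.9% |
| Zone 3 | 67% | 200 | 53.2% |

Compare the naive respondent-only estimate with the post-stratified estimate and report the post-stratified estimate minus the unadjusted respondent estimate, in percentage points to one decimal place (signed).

+7.7 percentage points

Naive respondent-only estimate (weights = respondent counts):
  (240/760)×47.8 + (320/760)×24.9 + (200/760)×53.2 = 39.5789%
Post-stratifying to population shares instead:
  0.15×47.8 + 0.18×24.9 + 0.67×53.2 = 47.296%
Difference = 47.296 − 39.5789 = 7.7171 pp.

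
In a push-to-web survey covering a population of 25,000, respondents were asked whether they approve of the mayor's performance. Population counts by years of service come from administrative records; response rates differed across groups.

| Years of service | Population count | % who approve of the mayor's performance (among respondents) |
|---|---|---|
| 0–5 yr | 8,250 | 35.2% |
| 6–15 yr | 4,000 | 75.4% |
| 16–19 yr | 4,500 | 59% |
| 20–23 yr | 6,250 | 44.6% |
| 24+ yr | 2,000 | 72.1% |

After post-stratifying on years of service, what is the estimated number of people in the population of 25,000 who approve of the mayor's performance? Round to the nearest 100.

Each cell contributes its population count × the respondent rate:
  0–5 yr: 8,250 × 35.2% = 2904
  6–15 yr: 4,000 × 75.4% = 3016
  16–19 yr: 4,500 × 59% = 2655
  20–23 yr: 6,250 × 44.6% = 2787.5
  24+ yr: 2,000 × 72.1% = 1442
Estimated total = 12804.5 → 12,800.

12,800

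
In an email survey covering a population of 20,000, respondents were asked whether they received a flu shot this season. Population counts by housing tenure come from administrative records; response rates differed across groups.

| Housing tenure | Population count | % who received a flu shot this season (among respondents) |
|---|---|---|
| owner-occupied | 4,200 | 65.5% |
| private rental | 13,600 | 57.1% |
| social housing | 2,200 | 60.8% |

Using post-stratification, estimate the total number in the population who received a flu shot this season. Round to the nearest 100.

11,900

Apply each group's respondent rate to its population count:
  owner-occupied: 4,200 × 65.5% = 2751
  private rental: 13,600 × 57.1% = 7765.6
  social housing: 2,200 × 60.8% = 1337.6
Estimated total = 11854.2 → 11,900.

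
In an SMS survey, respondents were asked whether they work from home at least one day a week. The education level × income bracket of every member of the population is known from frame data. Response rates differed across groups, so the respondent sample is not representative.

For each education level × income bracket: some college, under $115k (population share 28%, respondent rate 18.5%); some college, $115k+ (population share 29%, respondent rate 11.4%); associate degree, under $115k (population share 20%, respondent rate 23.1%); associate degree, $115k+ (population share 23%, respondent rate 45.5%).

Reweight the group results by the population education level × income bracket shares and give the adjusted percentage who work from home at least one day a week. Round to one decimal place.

23.6%

Reweight to the known education level × income bracket distribution:
  some college, under $115k: 0.28 × 18.5 = 5.18
  some college, $115k+: 0.29 × 11.4 = 3.306
  associate degree, under $115k: 0.2 × 23.1 = 4.62
  associate degree, $115k+: 0.23 × 45.5 = 10.465
Post-stratified estimate = 23.571 → 23.6%.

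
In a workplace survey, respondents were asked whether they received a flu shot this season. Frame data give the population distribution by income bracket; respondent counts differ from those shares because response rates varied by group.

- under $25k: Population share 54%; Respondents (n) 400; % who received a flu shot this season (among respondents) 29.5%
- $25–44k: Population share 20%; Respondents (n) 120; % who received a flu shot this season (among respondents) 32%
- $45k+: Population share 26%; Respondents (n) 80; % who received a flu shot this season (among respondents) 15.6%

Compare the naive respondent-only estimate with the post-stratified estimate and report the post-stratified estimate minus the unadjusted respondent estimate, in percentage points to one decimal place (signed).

Unadjusted (pooled respondent) estimate weights by respondent counts:
  (400/600)×29.5 + (120/600)×32 + (80/600)×15.6 = 28.1467%
Post-stratified estimate weights by population shares:
  0.54×29.5 + 0.2×32 + 0.26×15.6 = 26.386%
Difference = 26.386 − 28.1467 = -1.7607 pp.

-1.8 percentage points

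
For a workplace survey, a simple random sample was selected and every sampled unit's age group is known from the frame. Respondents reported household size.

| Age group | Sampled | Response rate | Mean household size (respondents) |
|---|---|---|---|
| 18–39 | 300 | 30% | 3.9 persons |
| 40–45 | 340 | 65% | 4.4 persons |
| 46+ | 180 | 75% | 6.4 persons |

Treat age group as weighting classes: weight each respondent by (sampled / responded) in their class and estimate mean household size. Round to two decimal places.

Each respondent's weight = sampled/responded in their class; summing within a class gives n_sampled, so:
  18–39: 300 × 3.9 = 1170
  40–45: 340 × 4.4 = 1496
  46+: 180 × 6.4 = 1152
Adjusted estimate = 3818 / 820 = 4.6561 → 4.66.

4.66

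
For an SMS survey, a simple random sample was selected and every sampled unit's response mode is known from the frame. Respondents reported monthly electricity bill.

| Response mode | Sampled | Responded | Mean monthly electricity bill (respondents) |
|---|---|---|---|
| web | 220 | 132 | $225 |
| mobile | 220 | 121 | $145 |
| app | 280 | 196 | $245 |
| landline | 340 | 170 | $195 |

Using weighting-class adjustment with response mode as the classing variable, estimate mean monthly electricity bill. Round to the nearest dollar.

Response rates by class: web 132/220 = 60%, mobile 121/220 = 55%, app 196/280 = 70%, landline 170/340 = 50%.
Inverse-response-rate weighting restores each class to its sampled count, so class totals weight by n_sampled:
  web: 220 × 225 = 49,500
  mobile: 220 × 145 = 31,900
  app: 280 × 245 = 68,600
  landline: 340 × 195 = 66,300
Adjusted estimate = 216,300 / 1,060 = 204.057 → $204.

$204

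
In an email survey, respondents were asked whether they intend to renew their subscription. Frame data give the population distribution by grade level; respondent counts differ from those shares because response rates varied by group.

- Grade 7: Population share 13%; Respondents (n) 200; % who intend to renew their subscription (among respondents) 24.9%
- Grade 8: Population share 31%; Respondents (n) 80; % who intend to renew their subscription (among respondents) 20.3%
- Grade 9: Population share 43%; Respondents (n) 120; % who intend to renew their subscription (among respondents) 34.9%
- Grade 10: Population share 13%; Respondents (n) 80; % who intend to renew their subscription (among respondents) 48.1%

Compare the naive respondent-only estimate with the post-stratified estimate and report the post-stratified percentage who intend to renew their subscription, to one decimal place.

Unadjusted (pooled respondent) estimate weights by respondent counts:
  (200/480)×24.9 + (80/480)×20.3 + (120/480)×34.9 + (80/480)×48.1 = 30.5%
Post-stratifying to population shares instead:
  0.13×24.9 + 0.31×20.3 + 0.43×34.9 + 0.13×48.1 = 30.79%

30.8%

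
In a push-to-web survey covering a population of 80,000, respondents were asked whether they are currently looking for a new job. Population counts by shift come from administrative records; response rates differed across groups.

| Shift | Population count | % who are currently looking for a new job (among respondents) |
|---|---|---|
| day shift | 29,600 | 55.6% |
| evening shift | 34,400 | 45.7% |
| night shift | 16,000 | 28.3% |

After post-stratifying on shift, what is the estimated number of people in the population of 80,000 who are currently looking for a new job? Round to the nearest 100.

36,700

Each cell contributes its population count × the respondent rate:
  day shift: 29,600 × 55.6% = 16457.6
  evening shift: 34,400 × 45.7% = 15720.8
  night shift: 16,000 × 28.3% = 4528
Estimated total = 36706.4 → 36,700.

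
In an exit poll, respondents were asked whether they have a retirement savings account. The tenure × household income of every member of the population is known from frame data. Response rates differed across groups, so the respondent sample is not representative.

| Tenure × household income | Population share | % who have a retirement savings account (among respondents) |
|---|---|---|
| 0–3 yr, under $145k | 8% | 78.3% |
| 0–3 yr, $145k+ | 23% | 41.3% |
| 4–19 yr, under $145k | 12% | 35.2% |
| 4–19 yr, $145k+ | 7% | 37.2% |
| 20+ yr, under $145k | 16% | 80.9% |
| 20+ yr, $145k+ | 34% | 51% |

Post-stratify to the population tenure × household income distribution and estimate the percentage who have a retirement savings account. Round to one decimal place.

52.9%

Reweight to the known tenure × household income distribution:
  0–3 yr, under $145k: 0.08 × 78.3 = 6.264
  0–3 yr, $145k+: 0.23 × 41.3 = 9.499
  4–19 yr, under $145k: 0.12 × 35.2 = 4.224
  4–19 yr, $145k+: 0.07 × 37.2 = 2.604
  20+ yr, under $145k: 0.16 × 80.9 = 12.944
  20+ yr, $145k+: 0.34 × 51 = 17.34
Post-stratified estimate = 52.875 → 52.9%.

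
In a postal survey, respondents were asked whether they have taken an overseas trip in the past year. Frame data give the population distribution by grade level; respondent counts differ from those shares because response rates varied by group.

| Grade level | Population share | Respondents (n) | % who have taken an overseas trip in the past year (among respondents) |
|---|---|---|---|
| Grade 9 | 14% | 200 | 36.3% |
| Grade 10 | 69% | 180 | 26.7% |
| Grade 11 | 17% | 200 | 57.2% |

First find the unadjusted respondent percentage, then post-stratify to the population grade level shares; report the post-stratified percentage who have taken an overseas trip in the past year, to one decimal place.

Without adjustment, the pooled respondent share is:
  (200/580)×36.3 + (180/580)×26.7 + (200/580)×57.2 = 40.5276%
Reweighting by population grade level shares:
  0.14×36.3 + 0.69×26.7 + 0.17×57.2 = 33.229%

33.2%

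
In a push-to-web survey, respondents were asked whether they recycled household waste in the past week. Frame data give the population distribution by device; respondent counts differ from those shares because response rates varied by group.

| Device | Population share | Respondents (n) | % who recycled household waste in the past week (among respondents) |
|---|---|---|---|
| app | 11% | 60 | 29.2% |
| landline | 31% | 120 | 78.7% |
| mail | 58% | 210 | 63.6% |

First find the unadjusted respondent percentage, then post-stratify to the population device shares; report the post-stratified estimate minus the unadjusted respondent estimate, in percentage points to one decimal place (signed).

Naive respondent-only estimate (weights = respondent counts):
  (60/390)×29.2 + (120/390)×78.7 + (210/390)×63.6 = 62.9538%
Reweighting by population device shares:
  0.11×29.2 + 0.31×78.7 + 0.58×63.6 = 64.497%
Difference = 64.497 − 62.9538 = 1.5432 pp.

+1.5 percentage points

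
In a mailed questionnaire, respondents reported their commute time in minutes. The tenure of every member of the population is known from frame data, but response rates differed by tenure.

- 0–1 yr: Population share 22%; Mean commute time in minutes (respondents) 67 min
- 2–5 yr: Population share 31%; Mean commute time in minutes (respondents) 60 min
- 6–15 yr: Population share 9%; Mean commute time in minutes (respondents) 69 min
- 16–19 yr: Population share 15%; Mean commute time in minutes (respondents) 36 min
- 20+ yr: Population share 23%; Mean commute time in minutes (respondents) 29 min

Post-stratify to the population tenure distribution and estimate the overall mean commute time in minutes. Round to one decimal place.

51.6

Post-stratification weights by population share, not respondent share:
  0–1 yr: 0.22 × 67 = 14.74
  2–5 yr: 0.31 × 60 = 18.6
  6–15 yr: 0.09 × 69 = 6.21
  16–19 yr: 0.15 × 36 = 5.4
  20+ yr: 0.23 × 29 = 6.67
Post-stratified estimate = 51.62 → 51.6.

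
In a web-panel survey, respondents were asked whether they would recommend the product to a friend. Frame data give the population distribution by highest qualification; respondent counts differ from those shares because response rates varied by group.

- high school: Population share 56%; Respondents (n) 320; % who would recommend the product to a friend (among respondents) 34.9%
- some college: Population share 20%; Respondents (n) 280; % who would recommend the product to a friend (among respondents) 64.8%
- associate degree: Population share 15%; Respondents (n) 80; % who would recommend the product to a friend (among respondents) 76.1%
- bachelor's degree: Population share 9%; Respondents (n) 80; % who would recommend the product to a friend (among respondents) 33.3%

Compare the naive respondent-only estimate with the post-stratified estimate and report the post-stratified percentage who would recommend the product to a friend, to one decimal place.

Naive respondent-only estimate (weights = respondent counts):
  (320/760)×34.9 + (280/760)×64.8 + (80/760)×76.1 + (80/760)×33.3 = 50.0842%
Post-stratifying to population shares instead:
  0.56×34.9 + 0.2×64.8 + 0.15×76.1 + 0.09×33.3 = 46.916%

46.9%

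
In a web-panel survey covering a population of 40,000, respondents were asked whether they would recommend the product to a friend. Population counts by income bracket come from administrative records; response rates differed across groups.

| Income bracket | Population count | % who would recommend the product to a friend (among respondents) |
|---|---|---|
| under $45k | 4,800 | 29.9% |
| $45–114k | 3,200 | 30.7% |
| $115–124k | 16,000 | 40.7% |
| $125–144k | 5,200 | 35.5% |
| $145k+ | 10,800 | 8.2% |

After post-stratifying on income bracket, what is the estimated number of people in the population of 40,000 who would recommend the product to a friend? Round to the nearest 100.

11,700

Apply each group's respondent rate to its population count:
  under $45k: 4,800 × 29.9% = 1435.2
  $45–114k: 3,200 × 30.7% = 982.4
  $115–124k: 16,000 × 40.7% = 6512
  $125–144k: 5,200 × 35.5% = 1846
  $145k+: 10,800 × 8.2% = 885.6
Estimated total = 11661.2 → 11,700.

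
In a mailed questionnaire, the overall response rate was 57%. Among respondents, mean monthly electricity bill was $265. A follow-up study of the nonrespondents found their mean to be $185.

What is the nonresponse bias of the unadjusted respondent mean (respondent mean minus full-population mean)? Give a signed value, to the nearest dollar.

+$34

Nonresponse fraction = 1 − 0.57 = 0.43.
Bias = (nonresponse fraction) × (respondent mean − nonrespondent mean)
     = 0.43 × (265 − 185) = 0.43 × 80 = 34.4.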